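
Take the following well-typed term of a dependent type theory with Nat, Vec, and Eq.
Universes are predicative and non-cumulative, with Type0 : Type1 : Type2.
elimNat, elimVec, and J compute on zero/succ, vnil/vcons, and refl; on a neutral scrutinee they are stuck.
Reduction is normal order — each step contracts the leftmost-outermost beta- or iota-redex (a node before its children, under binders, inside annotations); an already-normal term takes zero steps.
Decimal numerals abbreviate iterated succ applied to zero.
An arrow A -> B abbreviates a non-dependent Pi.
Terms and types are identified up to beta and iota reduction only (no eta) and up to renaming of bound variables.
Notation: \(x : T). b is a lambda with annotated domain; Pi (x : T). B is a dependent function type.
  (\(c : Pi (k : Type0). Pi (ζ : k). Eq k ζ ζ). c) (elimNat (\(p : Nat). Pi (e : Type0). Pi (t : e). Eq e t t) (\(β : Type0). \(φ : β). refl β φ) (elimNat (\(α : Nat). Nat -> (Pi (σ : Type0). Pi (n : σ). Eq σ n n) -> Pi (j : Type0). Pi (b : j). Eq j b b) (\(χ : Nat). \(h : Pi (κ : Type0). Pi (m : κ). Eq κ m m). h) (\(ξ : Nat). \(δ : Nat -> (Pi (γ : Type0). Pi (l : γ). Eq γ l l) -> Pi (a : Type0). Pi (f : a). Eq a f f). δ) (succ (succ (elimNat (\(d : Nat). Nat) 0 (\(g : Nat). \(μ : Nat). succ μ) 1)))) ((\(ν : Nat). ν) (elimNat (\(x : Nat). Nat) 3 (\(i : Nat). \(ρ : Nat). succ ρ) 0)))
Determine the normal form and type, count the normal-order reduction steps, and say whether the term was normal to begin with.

resulting normal form:
  \(c : Type0). \(k : c). refl c k
the term's type:
  Pi (c : Type0). Pi (k : c). Eq c k k
normal-order step count: 27
term was already normal: no
first contracted redex: a beta-redex


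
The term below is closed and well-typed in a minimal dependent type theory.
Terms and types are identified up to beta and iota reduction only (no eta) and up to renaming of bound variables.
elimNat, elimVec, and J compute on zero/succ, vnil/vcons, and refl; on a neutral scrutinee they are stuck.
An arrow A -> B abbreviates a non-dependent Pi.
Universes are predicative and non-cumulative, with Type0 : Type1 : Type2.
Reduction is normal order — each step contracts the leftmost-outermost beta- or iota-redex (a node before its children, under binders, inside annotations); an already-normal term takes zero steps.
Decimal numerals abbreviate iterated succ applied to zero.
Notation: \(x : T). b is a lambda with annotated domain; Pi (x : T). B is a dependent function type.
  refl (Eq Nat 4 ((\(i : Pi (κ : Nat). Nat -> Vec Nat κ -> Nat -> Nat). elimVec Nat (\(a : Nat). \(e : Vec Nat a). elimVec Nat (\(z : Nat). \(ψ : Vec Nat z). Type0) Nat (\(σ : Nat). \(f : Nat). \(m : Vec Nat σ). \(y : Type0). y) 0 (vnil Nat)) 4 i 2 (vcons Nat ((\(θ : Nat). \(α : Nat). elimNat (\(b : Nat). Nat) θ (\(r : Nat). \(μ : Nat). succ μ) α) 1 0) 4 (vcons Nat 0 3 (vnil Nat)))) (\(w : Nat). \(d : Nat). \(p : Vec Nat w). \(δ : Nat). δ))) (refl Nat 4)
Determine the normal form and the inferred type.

normal form:
  refl (Eq Nat 4 4) (refl Nat 4)
inferred type:
  Eq (Eq Nat 4 4) (refl Nat 4) (refl Nat 4)
observation: the leftmost-outermost redex is a beta-redex, and normalization takes 12 steps.


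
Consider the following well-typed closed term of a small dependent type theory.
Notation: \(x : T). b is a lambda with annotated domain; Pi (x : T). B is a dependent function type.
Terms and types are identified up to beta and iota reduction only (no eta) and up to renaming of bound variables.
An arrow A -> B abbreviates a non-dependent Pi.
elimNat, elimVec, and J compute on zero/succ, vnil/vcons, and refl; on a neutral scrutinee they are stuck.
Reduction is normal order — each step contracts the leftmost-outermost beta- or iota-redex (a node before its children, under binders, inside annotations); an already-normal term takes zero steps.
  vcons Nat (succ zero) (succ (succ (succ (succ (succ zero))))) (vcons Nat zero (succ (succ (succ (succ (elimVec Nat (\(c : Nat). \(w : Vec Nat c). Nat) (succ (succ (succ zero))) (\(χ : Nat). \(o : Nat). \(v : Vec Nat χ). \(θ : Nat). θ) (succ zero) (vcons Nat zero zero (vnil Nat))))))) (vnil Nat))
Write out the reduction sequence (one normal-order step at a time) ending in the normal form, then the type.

reduction (normal order):
  vcons Nat (succ zero) (succ (succ (succ (succ (succ zero))))) (vcons Nat zero (succ (succ (succ (succ (elimVec Nat (\(c : Nat). \(w : Vec Nat c). Nat) (succ (succ (succ zero))) (\(χ : Nat). \(o : Nat). \(v : Vec Nat χ). \(θ : Nat). θ) (succ zero) (vcons Nat zero zero (vnil Nat))))))) (vnil Nat))
  ~> vcons Nat (succ zero) (succ (succ (succ (succ (succ zero))))) (vcons Nat zero (succ (succ (succ (succ ((\(c : Nat). \(w : Nat). \(χ : Vec Nat c). \(o : Nat). o) zero zero (vnil Nat) (elimVec Nat (\(v : Nat). \(θ : Vec Nat v). Nat) (succ (succ (succ zero))) (\(r : Nat). \(φ : Nat). \(h : Vec Nat r). \(z : Nat). z) zero (vnil Nat))))))) (vnil Nat))
  ~> vcons Nat (succ zero) (succ (succ (succ (succ (succ zero))))) (vcons Nat zero (succ (succ (succ (succ ((\(c : Nat). \(w : Vec Nat zero). \(χ : Nat). χ) zero (vnil Nat) (elimVec Nat (\(o : Nat). \(v : Vec Nat o). Nat) (succ (succ (succ zero))) (\(θ : Nat). \(r : Nat). \(φ : Vec Nat θ). \(h : Nat). h) zero (vnil Nat))))))) (vnil Nat))
  ~> vcons Nat (succ zero) (succ (succ (succ (succ (succ zero))))) (vcons Nat zero (succ (succ (succ (succ ((\(c : Vec Nat zero). \(w : Nat). w) (vnil Nat) (elimVec Nat (\(χ : Nat). \(o : Vec Nat χ). Nat) (succ (succ (succ zero))) (\(v : Nat). \(θ : Nat). \(r : Vec Nat v). \(φ : Nat). φ) zero (vnil Nat))))))) (vnil Nat))
  ~> vcons Nat (succ zero) (succ (succ (succ (succ (succ zero))))) (vcons Nat zero (succ (succ (succ (succ ((\(c : Nat). c) (elimVec Nat (\(w : Nat). \(χ : Vec Nat w). Nat) (succ (succ (succ zero))) (\(o : Nat). \(v : Nat). \(θ : Vec Nat o). \(r : Nat). r) zero (vnil Nat))))))) (vnil Nat))
  ~> vcons Nat (succ zero) (succ (succ (succ (succ (succ zero))))) (vcons Nat zero (succ (succ (succ (succ (elimVec Nat (\(c : Nat). \(w : Vec Nat c). Nat) (succ (succ (succ zero))) (\(χ : Nat). \(o : Nat). \(v : Vec Nat χ). \(θ : Nat). θ) zero (vnil Nat)))))) (vnil Nat))
  ~> vcons Nat (succ zero) (succ (succ (succ (succ (succ zero))))) (vcons Nat zero (succ (succ (succ (succ (succ (succ (succ zero))))))) (vnil Nat))
the term's type:
  Vec Nat (succ (succ zero))


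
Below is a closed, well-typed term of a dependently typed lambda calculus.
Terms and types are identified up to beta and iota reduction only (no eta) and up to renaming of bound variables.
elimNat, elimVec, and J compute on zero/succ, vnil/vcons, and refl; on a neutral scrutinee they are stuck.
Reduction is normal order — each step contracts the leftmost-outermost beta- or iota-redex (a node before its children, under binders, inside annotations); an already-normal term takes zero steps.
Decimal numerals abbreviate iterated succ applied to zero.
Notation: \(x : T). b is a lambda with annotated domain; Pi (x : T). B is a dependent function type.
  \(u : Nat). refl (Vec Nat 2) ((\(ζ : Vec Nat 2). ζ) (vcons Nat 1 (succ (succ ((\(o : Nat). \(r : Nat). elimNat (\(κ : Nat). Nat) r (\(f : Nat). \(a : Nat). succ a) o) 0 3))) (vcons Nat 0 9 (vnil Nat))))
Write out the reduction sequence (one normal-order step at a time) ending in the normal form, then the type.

normal-order reduction sequence:
  \(u : Nat). refl (Vec Nat 2) ((\(ζ : Vec Nat 2). ζ) (vcons Nat 1 (succ (succ ((\(o : Nat). \(r : Nat). elimNat (\(κ : Nat). Nat) r (\(f : Nat). \(a : Nat). succ a) o) 0 3))) (vcons Nat 0 9 (vnil Nat))))
  ~> \(u : Nat). refl (Vec Nat 2) (vcons Nat 1 (succ (succ ((\(ζ : Nat). \(o : Nat). elimNat (\(r : Nat). Nat) o (\(κ : Nat). \(f : Nat). succ f) ζ) 0 3))) (vcons Nat 0 9 (vnil Nat)))
  ~> \(u : Nat). refl (Vec Nat 2) (vcons Nat 1 (succ (succ ((\(ζ : Nat). elimNat (\(o : Nat). Nat) ζ (\(r : Nat). \(κ : Nat). succ κ) 0) 3))) (vcons Nat 0 9 (vnil Nat)))
  ~> \(u : Nat). refl (Vec Nat 2) (vcons Nat 1 (succ (succ (elimNat (\(ζ : Nat). Nat) 3 (\(o : Nat). \(r : Nat). succ r) 0))) (vcons Nat 0 9 (vnil Nat)))
  ~> \(u : Nat). refl (Vec Nat 2) (vcons Nat 1 5 (vcons Nat 0 9 (vnil Nat)))
the term's type:
  Pi (u : Nat). Eq (Vec Nat 2) (vcons Nat 1 5 (vcons Nat 0 9 (vnil Nat))) (vcons Nat 1 5 (vcons Nat 0 9 (vnil Nat)))


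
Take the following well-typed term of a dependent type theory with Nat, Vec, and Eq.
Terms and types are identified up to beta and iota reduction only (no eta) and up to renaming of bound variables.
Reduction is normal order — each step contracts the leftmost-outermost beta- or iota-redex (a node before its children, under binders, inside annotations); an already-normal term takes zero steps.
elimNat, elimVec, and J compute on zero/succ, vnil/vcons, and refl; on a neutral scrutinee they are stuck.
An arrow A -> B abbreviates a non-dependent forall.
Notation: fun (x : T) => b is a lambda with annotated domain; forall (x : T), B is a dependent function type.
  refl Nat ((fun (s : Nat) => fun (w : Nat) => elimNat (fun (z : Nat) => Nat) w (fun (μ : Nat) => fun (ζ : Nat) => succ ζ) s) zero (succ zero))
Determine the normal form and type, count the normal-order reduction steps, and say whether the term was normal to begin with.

resulting normal form:
  refl Nat (succ zero)
inferred type:
  Eq Nat (succ zero) (succ zero)
reduction steps (normal order): 3
started in normal form: no
first redex: a beta-redex


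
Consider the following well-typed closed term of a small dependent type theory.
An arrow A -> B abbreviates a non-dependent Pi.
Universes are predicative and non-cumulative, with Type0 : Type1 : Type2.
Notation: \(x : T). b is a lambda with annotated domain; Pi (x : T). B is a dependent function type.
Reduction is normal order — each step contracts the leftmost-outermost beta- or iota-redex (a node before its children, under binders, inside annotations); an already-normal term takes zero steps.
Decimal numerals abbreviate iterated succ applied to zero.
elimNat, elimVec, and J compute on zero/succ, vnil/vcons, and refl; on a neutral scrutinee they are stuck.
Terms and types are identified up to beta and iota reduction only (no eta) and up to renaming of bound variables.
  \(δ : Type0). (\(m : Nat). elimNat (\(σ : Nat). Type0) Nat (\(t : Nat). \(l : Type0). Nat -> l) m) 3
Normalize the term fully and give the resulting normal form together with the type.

reduced normal form:
  \(δ : Type0). Nat -> Nat -> Nat -> Nat
type:
  Type0 -> Type0


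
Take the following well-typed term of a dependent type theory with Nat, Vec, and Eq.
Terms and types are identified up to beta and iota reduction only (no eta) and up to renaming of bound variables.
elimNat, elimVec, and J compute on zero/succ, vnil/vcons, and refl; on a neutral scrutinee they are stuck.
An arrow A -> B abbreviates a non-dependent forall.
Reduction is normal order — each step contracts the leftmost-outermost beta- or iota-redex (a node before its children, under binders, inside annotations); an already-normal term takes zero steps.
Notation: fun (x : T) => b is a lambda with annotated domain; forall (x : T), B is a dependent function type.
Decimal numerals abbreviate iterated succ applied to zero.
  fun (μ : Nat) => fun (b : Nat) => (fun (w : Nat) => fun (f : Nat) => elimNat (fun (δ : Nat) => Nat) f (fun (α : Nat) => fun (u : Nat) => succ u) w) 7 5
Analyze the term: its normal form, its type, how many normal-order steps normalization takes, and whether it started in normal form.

reduced normal form:
  fun (μ : Nat) => fun (b : Nat) => 12
the term's type:
  Nat -> Nat -> Nat
normal-order step count: 24
started in normal form: no
first redex: a beta-redex


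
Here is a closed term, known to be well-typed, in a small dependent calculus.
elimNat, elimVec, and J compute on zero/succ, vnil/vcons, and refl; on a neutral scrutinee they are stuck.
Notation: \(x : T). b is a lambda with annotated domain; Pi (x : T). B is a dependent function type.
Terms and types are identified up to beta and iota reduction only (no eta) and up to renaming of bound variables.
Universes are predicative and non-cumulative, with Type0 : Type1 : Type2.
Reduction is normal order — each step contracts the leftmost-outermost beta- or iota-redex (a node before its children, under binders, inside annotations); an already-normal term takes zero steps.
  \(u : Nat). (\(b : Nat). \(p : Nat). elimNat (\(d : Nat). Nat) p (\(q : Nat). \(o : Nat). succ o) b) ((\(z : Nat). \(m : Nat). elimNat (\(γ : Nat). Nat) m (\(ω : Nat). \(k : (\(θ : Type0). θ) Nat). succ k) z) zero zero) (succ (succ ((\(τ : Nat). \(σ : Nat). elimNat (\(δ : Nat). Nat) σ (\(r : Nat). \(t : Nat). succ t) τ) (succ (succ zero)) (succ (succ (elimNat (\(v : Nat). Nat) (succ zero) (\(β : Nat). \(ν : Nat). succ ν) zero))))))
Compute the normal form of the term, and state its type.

reduced normal form:
  \(u : Nat). succ (succ (succ (succ (succ (succ (succ zero))))))
the term's type:
  Pi (u : Nat). Nat


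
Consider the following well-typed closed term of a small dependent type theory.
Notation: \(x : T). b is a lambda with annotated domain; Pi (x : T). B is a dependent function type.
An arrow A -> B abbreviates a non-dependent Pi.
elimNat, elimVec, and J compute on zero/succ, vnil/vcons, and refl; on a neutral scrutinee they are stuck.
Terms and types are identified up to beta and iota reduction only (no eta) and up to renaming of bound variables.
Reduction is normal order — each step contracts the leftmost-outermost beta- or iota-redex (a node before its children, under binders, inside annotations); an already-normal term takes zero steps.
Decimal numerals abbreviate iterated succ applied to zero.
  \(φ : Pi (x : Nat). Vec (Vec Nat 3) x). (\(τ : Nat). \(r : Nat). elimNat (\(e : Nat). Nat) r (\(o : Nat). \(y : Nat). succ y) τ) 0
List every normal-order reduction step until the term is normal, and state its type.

reduction (normal order):
  \(φ : Pi (x : Nat). Vec (Vec Nat 3) x). (\(τ : Nat). \(r : Nat). elimNat (\(e : Nat). Nat) r (\(o : Nat). \(y : Nat). succ y) τ) 0
  ~> \(φ : Pi (x : Nat). Vec (Vec Nat 3) x). \(τ : Nat). elimNat (\(r : Nat). Nat) τ (\(e : Nat). \(o : Nat). succ o) 0
  ~> \(φ : Pi (x : Nat). Vec (Vec Nat 3) x). \(τ : Nat). τ
the term's type:
  (Pi (φ : Nat). Vec (Vec Nat 3) φ) -> Nat -> Nat


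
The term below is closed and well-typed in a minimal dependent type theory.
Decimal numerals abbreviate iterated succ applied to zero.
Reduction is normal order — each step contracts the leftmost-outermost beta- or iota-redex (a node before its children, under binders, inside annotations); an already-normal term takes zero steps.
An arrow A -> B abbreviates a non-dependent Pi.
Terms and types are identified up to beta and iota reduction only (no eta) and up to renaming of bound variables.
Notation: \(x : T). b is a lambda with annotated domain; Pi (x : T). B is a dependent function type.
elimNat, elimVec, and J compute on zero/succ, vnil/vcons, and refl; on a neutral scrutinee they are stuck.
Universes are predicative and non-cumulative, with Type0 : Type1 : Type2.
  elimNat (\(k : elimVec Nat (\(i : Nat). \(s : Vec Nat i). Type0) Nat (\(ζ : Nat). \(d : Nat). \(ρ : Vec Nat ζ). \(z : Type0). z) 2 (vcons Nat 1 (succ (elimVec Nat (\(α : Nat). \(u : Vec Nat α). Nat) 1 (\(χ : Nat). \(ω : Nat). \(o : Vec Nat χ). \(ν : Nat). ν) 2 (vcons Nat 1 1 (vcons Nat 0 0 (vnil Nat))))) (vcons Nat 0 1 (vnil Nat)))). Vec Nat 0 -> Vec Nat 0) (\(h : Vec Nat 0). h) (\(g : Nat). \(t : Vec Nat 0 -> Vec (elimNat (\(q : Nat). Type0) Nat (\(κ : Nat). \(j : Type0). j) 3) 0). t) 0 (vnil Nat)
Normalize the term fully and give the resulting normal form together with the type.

reduced normal form:
  vnil Nat
type:
  Vec Nat 0
observation: the leftmost-outermost redex is an elimNat iota-redex, and normalization takes 2 steps.


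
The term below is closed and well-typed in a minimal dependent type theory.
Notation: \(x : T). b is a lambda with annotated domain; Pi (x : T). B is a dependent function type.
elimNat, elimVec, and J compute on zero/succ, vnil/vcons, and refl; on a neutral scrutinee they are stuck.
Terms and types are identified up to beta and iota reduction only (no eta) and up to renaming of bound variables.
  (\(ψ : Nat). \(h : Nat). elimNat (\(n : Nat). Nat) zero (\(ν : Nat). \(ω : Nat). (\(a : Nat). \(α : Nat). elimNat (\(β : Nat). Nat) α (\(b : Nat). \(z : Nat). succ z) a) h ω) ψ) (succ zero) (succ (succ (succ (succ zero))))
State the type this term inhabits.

inferred type:
  Nat


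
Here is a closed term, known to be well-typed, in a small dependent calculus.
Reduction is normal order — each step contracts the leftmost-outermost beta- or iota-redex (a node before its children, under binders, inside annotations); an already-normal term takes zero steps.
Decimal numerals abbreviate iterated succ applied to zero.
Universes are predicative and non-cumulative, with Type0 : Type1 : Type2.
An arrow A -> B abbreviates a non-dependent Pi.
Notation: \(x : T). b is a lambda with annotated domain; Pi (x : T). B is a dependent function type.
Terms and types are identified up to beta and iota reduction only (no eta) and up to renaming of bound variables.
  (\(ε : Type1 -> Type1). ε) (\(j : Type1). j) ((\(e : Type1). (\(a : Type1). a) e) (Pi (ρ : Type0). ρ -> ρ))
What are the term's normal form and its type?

normal form:
  Pi (ε : Type0). ε -> ε
inferred type:
  Type1


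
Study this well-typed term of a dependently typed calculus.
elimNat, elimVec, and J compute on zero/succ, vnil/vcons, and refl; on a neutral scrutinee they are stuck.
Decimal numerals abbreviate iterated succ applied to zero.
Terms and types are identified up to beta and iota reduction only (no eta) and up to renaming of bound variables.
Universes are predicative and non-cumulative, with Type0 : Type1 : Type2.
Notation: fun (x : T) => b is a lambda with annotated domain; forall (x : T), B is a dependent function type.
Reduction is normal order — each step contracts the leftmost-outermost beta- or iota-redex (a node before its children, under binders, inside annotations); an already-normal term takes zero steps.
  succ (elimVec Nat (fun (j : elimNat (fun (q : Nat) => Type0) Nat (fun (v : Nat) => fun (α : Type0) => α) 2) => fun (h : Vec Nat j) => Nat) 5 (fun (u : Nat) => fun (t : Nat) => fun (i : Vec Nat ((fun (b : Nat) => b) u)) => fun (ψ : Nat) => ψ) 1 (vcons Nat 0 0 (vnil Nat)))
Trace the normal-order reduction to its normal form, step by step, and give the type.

reduction (normal order):
  succ (elimVec Nat (fun (j : elimNat (fun (q : Nat) => Type0) Nat (fun (v : Nat) => fun (α : Type0) => α) 2) => fun (h : Vec Nat j) => Nat) 5 (fun (u : Nat) => fun (t : Nat) => fun (i : Vec Nat ((fun (b : Nat) => b) u)) => fun (ψ : Nat) => ψ) 1 (vcons Nat 0 0 (vnil Nat)))
  ~> succ ((fun (j : Nat) => fun (q : Nat) => fun (v : Vec Nat ((fun (α : Nat) => α) j)) => fun (h : Nat) => h) 0 0 (vnil Nat) (elimVec Nat (fun (u : elimNat (fun (t : Nat) => Type0) Nat (fun (i : Nat) => fun (b : Type0) => b) 2) => fun (ψ : Vec Nat u) => Nat) 5 (fun (β : Nat) => fun (s : Nat) => fun (γ : Vec Nat ((fun (f : Nat) => f) β)) => fun (w : Nat) => w) 0 (vnil Nat)))
  ~> succ ((fun (j : Nat) => fun (q : Vec Nat ((fun (v : Nat) => v) 0)) => fun (α : Nat) => α) 0 (vnil Nat) (elimVec Nat (fun (h : elimNat (fun (u : Nat) => Type0) Nat (fun (t : Nat) => fun (i : Type0) => i) 2) => fun (b : Vec Nat h) => Nat) 5 (fun (ψ : Nat) => fun (β : Nat) => fun (s : Vec Nat ((fun (γ : Nat) => γ) ψ)) => fun (f : Nat) => f) 0 (vnil Nat)))
  ~> succ ((fun (j : Vec Nat ((fun (q : Nat) => q) 0)) => fun (v : Nat) => v) (vnil Nat) (elimVec Nat (fun (α : elimNat (fun (h : Nat) => Type0) Nat (fun (u : Nat) => fun (t : Type0) => t) 2) => fun (i : Vec Nat α) => Nat) 5 (fun (b : Nat) => fun (ψ : Nat) => fun (β : Vec Nat ((fun (s : Nat) => s) b)) => fun (γ : Nat) => γ) 0 (vnil Nat)))
  ~> succ ((fun (j : Nat) => j) (elimVec Nat (fun (q : elimNat (fun (v : Nat) => Type0) Nat (fun (α : Nat) => fun (h : Type0) => h) 2) => fun (u : Vec Nat q) => Nat) 5 (fun (t : Nat) => fun (i : Nat) => fun (b : Vec Nat ((fun (ψ : Nat) => ψ) t)) => fun (β : Nat) => β) 0 (vnil Nat)))
  ~> succ (elimVec Nat (fun (j : elimNat (fun (q : Nat) => Type0) Nat (fun (v : Nat) => fun (α : Type0) => α) 2) => fun (h : Vec Nat j) => Nat) 5 (fun (u : Nat) => fun (t : Nat) => fun (i : Vec Nat ((fun (b : Nat) => b) u)) => fun (ψ : Nat) => ψ) 0 (vnil Nat))
  ~> 6
type:
  Nat


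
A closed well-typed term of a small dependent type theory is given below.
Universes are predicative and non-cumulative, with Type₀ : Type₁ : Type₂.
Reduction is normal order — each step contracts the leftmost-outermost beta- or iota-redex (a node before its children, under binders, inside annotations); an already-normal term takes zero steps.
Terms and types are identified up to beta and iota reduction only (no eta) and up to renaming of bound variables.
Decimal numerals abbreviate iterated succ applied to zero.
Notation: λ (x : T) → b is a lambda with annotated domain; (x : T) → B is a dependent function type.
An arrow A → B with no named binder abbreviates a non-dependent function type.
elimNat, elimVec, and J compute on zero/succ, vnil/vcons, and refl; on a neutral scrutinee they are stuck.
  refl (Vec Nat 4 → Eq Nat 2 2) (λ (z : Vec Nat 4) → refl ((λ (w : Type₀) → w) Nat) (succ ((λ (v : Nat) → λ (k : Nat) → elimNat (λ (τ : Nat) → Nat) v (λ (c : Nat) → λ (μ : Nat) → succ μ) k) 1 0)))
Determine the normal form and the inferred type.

resulting normal form:
  refl (Vec Nat 4 → Eq Nat 2 2) (λ (z : Vec Nat 4) → refl Nat 2)
the term's type:
  Eq (Vec Nat 4 → Eq Nat 2 2) (λ (z : Vec Nat 4) → refl Nat 2) (λ (w : Vec Nat 4) → refl Nat 2)


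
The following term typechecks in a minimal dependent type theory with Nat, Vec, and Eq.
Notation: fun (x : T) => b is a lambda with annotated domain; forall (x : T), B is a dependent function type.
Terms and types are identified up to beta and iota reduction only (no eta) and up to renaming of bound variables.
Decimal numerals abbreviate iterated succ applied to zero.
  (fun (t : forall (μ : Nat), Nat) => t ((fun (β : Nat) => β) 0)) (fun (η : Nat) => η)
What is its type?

type:
  Nat


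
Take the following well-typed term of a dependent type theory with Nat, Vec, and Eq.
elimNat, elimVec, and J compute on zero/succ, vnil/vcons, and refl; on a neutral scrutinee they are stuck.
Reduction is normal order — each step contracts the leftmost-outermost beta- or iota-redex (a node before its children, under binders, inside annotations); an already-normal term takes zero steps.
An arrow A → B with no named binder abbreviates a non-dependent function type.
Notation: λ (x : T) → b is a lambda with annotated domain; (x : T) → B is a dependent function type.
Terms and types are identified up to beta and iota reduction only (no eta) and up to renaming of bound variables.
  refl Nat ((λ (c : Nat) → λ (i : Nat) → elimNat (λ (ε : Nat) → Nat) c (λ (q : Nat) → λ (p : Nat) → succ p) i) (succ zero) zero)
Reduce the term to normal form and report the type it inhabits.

reduced normal form:
  refl Nat (succ zero)
type:
  Eq Nat (succ zero) (succ zero)


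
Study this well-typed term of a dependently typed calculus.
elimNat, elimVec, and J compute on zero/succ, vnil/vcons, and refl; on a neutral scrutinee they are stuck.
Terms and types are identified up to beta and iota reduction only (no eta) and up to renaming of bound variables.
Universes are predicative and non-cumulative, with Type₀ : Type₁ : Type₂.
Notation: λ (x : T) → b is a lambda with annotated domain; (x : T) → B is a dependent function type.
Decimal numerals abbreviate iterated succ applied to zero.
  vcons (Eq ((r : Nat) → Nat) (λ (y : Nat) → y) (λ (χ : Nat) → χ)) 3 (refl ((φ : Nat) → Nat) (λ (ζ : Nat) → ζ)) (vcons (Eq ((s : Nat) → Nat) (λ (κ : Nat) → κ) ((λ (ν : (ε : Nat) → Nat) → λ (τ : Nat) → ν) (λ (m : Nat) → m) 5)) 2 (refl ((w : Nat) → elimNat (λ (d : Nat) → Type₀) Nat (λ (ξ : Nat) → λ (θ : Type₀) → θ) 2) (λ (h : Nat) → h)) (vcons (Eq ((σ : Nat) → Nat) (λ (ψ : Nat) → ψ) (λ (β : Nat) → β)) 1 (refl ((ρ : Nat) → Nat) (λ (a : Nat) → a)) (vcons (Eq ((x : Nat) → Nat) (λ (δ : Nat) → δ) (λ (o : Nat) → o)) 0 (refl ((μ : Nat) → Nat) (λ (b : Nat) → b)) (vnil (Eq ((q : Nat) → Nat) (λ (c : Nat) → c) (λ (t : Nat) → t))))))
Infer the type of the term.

inferred type:
  Vec (Eq ((r : Nat) → Nat) (λ (y : Nat) → y) (λ (χ : Nat) → χ)) 4


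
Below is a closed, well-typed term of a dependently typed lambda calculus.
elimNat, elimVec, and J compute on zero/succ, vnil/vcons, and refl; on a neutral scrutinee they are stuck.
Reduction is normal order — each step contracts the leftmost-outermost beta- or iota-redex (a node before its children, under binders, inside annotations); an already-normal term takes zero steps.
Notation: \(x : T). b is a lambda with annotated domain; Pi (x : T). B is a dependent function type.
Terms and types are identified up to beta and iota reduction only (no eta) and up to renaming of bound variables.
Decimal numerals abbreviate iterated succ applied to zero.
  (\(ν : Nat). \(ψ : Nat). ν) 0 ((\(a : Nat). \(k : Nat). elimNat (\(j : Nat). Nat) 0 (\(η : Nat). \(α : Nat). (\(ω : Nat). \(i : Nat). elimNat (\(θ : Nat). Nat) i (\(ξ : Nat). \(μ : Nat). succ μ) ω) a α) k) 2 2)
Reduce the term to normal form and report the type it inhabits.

reduced normal form:
  0
type:
  Nat
observation: reduction starts at a beta-redex, and 2 normal-order steps reach the normal form.


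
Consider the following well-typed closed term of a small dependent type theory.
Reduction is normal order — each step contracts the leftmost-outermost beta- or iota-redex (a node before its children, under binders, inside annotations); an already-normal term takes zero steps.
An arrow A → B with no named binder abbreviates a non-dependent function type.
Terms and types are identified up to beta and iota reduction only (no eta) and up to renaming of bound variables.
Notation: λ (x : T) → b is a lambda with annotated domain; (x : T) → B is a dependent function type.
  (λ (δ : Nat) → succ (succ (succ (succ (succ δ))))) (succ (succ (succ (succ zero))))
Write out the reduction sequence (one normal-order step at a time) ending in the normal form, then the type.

normal-order reduction:
  (λ (δ : Nat) → succ (succ (succ (succ (succ δ))))) (succ (succ (succ (succ zero))))
  ~> succ (succ (succ (succ (succ (succ (succ (succ (succ zero))))))))
the term's type:
  Nat


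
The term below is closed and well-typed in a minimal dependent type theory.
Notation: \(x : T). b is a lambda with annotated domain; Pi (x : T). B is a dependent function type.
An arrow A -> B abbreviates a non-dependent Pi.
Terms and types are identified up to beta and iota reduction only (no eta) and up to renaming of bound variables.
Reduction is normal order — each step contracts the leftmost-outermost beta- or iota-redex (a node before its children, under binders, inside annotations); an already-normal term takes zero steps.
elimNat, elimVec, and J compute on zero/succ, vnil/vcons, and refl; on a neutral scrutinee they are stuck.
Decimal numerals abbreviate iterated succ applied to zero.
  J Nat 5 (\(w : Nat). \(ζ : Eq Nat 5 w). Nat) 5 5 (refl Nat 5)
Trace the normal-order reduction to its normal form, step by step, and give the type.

normal-order reduction:
  J Nat 5 (\(w : Nat). \(ζ : Eq Nat 5 w). Nat) 5 5 (refl Nat 5)
  ~> 5
inferred type:
  Nat


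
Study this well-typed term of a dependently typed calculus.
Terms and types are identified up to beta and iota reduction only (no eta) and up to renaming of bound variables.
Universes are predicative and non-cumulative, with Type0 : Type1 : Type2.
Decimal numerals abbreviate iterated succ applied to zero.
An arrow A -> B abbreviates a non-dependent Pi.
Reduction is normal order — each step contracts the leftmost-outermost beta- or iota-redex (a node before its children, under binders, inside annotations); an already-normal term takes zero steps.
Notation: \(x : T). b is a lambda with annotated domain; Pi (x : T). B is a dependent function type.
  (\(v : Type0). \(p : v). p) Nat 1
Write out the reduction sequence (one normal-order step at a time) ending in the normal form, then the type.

normal-order reduction sequence:
  (\(v : Type0). \(p : v). p) Nat 1
  ~> (\(v : Nat). v) 1
  ~> 1
type:
  Nat


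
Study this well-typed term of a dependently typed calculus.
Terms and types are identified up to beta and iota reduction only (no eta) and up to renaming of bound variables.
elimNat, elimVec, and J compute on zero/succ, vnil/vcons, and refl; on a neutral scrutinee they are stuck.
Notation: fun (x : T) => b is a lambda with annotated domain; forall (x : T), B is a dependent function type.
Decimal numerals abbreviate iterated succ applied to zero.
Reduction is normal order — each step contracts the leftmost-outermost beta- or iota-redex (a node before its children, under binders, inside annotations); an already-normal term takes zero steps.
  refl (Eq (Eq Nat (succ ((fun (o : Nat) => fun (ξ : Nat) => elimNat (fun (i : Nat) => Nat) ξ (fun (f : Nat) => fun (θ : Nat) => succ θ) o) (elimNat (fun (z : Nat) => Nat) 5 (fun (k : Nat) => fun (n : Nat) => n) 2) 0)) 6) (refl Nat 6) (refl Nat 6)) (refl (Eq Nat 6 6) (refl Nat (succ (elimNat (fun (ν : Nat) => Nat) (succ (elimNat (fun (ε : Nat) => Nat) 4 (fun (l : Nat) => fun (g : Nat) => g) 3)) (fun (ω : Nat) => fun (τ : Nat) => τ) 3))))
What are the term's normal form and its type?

reduced normal form:
  refl (Eq (Eq Nat 6 6) (refl Nat 6) (refl Nat 6)) (refl (Eq Nat 6 6) (refl Nat 6))
type:
  Eq (Eq (Eq Nat 6 6) (refl Nat 6) (refl Nat 6)) (refl (Eq Nat 6 6) (refl Nat 6)) (refl (Eq Nat 6 6) (refl Nat 6))
observation: normalization takes exactly 45 steps under the normal-order strategy.


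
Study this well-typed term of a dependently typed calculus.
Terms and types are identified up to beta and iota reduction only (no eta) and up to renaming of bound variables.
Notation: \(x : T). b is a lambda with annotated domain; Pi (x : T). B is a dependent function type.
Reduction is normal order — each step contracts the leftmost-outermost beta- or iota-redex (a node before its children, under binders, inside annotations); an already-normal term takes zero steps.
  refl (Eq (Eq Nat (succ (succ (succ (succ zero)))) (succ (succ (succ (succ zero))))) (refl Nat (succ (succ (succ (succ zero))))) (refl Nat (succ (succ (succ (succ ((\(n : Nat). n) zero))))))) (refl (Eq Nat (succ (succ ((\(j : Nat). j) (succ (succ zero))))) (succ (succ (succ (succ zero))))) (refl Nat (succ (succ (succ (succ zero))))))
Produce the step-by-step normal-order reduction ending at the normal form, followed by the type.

reduction (normal order):
  refl (Eq (Eq Nat (succ (succ (succ (succ zero)))) (succ (succ (succ (succ zero))))) (refl Nat (succ (succ (succ (succ zero))))) (refl Nat (succ (succ (succ (succ ((\(n : Nat). n) zero))))))) (refl (Eq Nat (succ (succ ((\(j : Nat). j) (succ (succ zero))))) (succ (succ (succ (succ zero))))) (refl Nat (succ (succ (succ (succ zero))))))
  ~> refl (Eq (Eq Nat (succ (succ (succ (succ zero)))) (succ (succ (succ (succ zero))))) (refl Nat (succ (succ (succ (succ zero))))) (refl Nat (succ (succ (succ (succ zero)))))) (refl (Eq Nat (succ (succ ((\(n : Nat). n) (succ (succ zero))))) (succ (succ (succ (succ zero))))) (refl Nat (succ (succ (succ (succ zero))))))
  ~> refl (Eq (Eq Nat (succ (succ (succ (succ zero)))) (succ (succ (succ (succ zero))))) (refl Nat (succ (succ (succ (succ zero))))) (refl Nat (succ (succ (succ (succ zero)))))) (refl (Eq Nat (succ (succ (succ (succ zero)))) (succ (succ (succ (succ zero))))) (refl Nat (succ (succ (succ (succ zero))))))
the term's type:
  Eq (Eq (Eq Nat (succ (succ (succ (succ zero)))) (succ (succ (succ (succ zero))))) (refl Nat (succ (succ (succ (succ zero))))) (refl Nat (succ (succ (succ (succ zero)))))) (refl (Eq Nat (succ (succ (succ (succ zero)))) (succ (succ (succ (succ zero))))) (refl Nat (succ (succ (succ (succ zero)))))) (refl (Eq Nat (succ (succ (succ (succ zero)))) (succ (succ (succ (succ zero))))) (refl Nat (succ (succ (succ (succ zero))))))


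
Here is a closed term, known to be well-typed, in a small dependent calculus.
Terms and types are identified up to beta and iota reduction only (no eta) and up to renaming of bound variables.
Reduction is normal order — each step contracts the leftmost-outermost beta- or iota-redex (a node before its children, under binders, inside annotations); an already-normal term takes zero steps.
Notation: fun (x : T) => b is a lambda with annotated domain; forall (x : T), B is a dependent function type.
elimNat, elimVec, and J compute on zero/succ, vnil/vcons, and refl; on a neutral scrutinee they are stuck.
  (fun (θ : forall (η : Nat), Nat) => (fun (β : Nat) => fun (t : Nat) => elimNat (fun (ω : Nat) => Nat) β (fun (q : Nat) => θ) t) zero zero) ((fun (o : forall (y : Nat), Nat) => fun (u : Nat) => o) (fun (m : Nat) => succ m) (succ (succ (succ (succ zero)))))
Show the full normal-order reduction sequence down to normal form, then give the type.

normal-order reduction:
  (fun (θ : forall (η : Nat), Nat) => (fun (β : Nat) => fun (t : Nat) => elimNat (fun (ω : Nat) => Nat) β (fun (q : Nat) => θ) t) zero zero) ((fun (o : forall (y : Nat), Nat) => fun (u : Nat) => o) (fun (m : Nat) => succ m) (succ (succ (succ (succ zero)))))
  ~> (fun (θ : Nat) => fun (η : Nat) => elimNat (fun (β : Nat) => Nat) θ (fun (t : Nat) => (fun (ω : forall (q : Nat), Nat) => fun (o : Nat) => ω) (fun (y : Nat) => succ y) (succ (succ (succ (succ zero))))) η) zero zero
  ~> (fun (θ : Nat) => elimNat (fun (η : Nat) => Nat) zero (fun (β : Nat) => (fun (t : forall (ω : Nat), Nat) => fun (q : Nat) => t) (fun (o : Nat) => succ o) (succ (succ (succ (succ zero))))) θ) zero
  ~> elimNat (fun (θ : Nat) => Nat) zero (fun (η : Nat) => (fun (β : forall (t : Nat), Nat) => fun (ω : Nat) => β) (fun (q : Nat) => succ q) (succ (succ (succ (succ zero))))) zero
  ~> zero
inferred type:
  Nat


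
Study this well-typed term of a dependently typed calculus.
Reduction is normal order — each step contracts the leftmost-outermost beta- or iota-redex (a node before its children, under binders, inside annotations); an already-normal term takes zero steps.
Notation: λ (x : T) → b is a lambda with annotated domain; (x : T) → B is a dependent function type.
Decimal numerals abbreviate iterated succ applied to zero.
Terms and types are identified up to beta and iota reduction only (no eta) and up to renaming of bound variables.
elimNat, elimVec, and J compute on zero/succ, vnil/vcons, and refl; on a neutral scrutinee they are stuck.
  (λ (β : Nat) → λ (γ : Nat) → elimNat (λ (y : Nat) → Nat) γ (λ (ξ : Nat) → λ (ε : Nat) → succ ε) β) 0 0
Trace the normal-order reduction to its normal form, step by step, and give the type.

normal-order reduction sequence:
  (λ (β : Nat) → λ (γ : Nat) → elimNat (λ (y : Nat) → Nat) γ (λ (ξ : Nat) → λ (ε : Nat) → succ ε) β) 0 0
  ~> (λ (β : Nat) → elimNat (λ (γ : Nat) → Nat) β (λ (y : Nat) → λ (ξ : Nat) → succ ξ) 0) 0
  ~> elimNat (λ (β : Nat) → Nat) 0 (λ (γ : Nat) → λ (y : Nat) → succ y) 0
  ~> 0
inferred type:
  Nat


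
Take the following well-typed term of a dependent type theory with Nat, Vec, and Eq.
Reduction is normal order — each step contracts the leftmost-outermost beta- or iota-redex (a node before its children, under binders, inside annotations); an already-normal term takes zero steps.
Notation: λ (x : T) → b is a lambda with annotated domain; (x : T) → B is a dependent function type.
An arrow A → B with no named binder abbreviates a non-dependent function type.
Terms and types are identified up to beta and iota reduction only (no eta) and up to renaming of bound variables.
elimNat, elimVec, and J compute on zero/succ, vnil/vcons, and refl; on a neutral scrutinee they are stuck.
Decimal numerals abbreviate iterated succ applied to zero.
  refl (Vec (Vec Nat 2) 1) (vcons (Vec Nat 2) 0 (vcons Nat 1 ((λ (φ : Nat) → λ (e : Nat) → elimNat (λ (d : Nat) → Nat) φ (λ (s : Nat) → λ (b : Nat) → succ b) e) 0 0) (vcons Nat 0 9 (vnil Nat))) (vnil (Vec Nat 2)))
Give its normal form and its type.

resulting normal form:
  refl (Vec (Vec Nat 2) 1) (vcons (Vec Nat 2) 0 (vcons Nat 1 0 (vcons Nat 0 9 (vnil Nat))) (vnil (Vec Nat 2)))
type:
  Eq (Vec (Vec Nat 2) 1) (vcons (Vec Nat 2) 0 (vcons Nat 1 0 (vcons Nat 0 9 (vnil Nat))) (vnil (Vec Nat 2))) (vcons (Vec Nat 2) 0 (vcons Nat 1 0 (vcons Nat 0 9 (vnil Nat))) (vnil (Vec Nat 2)))
observation: 3 normal-order steps separate the term from its normal form.


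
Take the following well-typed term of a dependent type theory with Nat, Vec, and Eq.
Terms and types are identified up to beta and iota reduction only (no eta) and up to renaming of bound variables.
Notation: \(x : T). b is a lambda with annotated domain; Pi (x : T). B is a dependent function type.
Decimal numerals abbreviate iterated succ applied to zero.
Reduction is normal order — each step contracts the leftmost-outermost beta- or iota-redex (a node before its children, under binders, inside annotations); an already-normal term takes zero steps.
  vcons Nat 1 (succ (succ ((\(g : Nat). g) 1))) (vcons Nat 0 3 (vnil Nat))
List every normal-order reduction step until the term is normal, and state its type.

reduction (normal order):
  vcons Nat 1 (succ (succ ((\(g : Nat). g) 1))) (vcons Nat 0 3 (vnil Nat))
  ~> vcons Nat 1 3 (vcons Nat 0 3 (vnil Nat))
the term's type:
  Vec Nat 2


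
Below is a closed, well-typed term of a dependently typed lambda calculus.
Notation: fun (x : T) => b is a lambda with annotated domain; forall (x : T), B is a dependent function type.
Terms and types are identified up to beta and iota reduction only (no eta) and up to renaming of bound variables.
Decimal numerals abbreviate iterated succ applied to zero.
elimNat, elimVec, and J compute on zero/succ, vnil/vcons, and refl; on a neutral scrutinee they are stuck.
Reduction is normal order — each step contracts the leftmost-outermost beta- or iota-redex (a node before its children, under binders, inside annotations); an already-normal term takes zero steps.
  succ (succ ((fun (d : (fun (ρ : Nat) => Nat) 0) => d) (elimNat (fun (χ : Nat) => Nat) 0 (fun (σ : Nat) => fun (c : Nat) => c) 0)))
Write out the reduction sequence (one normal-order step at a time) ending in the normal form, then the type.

normal-order reduction:
  succ (succ ((fun (d : (fun (ρ : Nat) => Nat) 0) => d) (elimNat (fun (χ : Nat) => Nat) 0 (fun (σ : Nat) => fun (c : Nat) => c) 0)))
  ~> succ (succ (elimNat (fun (d : Nat) => Nat) 0 (fun (ρ : Nat) => fun (χ : Nat) => χ) 0))
  ~> 2
inferred type:
  Nat


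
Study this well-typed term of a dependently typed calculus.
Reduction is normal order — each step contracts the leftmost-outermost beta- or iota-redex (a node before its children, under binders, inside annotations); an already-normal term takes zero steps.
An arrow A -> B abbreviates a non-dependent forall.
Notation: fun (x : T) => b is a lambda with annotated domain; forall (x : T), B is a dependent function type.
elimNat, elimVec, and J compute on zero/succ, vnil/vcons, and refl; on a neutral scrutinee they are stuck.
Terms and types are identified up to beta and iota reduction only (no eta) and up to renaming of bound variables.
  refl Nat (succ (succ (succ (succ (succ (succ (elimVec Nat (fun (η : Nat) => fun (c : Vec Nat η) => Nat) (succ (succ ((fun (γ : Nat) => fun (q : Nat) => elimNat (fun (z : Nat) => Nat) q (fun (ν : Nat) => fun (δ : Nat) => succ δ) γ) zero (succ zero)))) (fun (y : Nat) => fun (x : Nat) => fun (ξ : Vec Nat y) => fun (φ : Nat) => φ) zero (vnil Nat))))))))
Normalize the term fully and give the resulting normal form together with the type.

reduced normal form:
  refl Nat (succ (succ (succ (succ (succ (succ (succ (succ (succ zero)))))))))
type:
  Eq Nat (succ (succ (succ (succ (succ (succ (succ (succ (succ zero))))))))) (succ (succ (succ (succ (succ (succ (succ (succ (succ zero)))))))))
observation: the leftmost-outermost redex is an elimVec iota-redex, and normalization takes 4 steps.
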